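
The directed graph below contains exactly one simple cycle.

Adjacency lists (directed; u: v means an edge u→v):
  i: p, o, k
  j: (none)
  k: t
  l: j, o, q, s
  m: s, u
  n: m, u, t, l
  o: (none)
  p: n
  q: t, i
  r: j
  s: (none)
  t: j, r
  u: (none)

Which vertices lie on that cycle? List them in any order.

i, l, n, p, q

DFS with gray/black marking from i:
i gray
  p gray
    n gray
      m gray
        s gray
        s black
        u gray
        u black
      m black
      n→u: u black — skip
      t gray
        j gray
        j black
        r gray
          r→j: j black — skip
        r black
      t black
      l gray
        l→j: j black — skip
        o gray
        o black
        q gray
          q→t: t black — skip
          q→i: i is gray → back edge
Back edge closes the cycle i → p → n → l → q → i; its vertices are {i, l, n, p, q}.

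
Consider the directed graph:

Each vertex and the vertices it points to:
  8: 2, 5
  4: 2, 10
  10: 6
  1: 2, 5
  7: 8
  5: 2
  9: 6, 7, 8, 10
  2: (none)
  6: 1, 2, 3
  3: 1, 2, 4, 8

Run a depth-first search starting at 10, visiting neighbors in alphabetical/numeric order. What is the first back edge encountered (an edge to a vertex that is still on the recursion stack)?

DFS from 10 (visiting neighbors in alphabetical/numeric order); mark gray on enter, black on exit:
10 gray
  6 gray
    1 gray
      2 gray
      2 black
      5 gray
        5→2: 2 black — skip
      5 black
    1 black
    6→2: 2 black — skip
    3 gray
      3→1: 1 black — skip
      3→2: 2 black — skip
      4 gray
        4→2: 2 black — skip
        4→10: 10 is gray → back edge
First back edge: 4 → 10.

4→10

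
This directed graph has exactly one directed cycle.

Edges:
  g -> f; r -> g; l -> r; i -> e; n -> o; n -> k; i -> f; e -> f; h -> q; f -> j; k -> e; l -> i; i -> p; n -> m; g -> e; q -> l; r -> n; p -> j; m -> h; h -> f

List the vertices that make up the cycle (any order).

DFS with gray/black marking from l:
l gray
  i gray
    e gray
      f gray
        j gray
        j black
      f black
    e black
    i→f: f black — skip
    p gray
      p→j: j black — skip
    p black
  i black
  r gray
    n gray
      k gray
        k→e: e black — skip
      k black
      m gray
        h gray
          h→f: f black — skip
          q gray
            q→l: l is gray → back edge
Back edge closes the cycle l → r → n → m → h → q → l; its vertices are {h, l, m, n, q, r}.

h, l, m, n, q, r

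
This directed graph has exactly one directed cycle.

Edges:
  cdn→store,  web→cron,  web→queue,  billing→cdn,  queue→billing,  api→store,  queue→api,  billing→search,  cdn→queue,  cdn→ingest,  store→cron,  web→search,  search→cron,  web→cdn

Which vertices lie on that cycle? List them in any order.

DFS with gray/black marking from cdn:
cdn gray
  queue gray
    billing gray
      search gray
        cron gray
        cron black
      search black
      billing→cdn: cdn is gray → back edge
Back edge closes the cycle cdn → queue → billing → cdn; its vertices are {cdn, queue, billing}.

cdn, queue, billing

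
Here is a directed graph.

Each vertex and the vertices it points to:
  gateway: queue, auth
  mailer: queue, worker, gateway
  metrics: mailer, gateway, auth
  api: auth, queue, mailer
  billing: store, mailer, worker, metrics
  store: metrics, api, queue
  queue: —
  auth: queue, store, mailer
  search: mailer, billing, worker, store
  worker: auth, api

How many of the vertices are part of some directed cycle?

7

A vertex is on a directed cycle iff it belongs to a strongly connected component of size ≥ 2 (or has a self-loop).
The vertices on cycles are {api, auth, store, mailer, worker, gateway, metrics} — 7 in total.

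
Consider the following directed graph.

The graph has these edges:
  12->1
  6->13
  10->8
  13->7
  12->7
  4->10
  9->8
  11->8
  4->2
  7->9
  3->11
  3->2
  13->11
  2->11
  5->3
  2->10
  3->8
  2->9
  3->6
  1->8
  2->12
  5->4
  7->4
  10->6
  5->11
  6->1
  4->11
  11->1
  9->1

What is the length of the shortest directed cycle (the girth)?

4

For each vertex v, BFS finds the shortest path from v back to v.
The shortest such closed walk is 4 → 2 → 12 → 7 → 4, length 4.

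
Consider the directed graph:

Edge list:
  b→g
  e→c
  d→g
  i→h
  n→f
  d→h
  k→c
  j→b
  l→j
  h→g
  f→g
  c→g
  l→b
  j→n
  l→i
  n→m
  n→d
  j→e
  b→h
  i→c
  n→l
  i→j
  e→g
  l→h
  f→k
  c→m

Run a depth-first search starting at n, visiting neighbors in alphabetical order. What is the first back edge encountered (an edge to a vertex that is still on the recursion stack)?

DFS from n (visiting neighbors in alphabetical order); mark gray on enter, black on exit:
n gray
  d gray
    g gray
    g black
    h gray
      h→g: g black — skip
    h black
  d black
  f gray
    f→g: g black — skip
    k gray
      c gray
        c→g: g black — skip
        m gray
        m black
      c black
    k black
  f black
  l gray
    b gray
      b→g: g black — skip
      b→h: h black — skip
    b black
    l→h: h black — skip
    i gray
      i→c: c black — skip
      i→h: h black — skip
      j gray
        j→b: b black — skip
        e gray
          e→c: c black — skip
          e→g: g black — skip
        e black
        j→n: n is gray → back edge
First back edge: j → n.

j→n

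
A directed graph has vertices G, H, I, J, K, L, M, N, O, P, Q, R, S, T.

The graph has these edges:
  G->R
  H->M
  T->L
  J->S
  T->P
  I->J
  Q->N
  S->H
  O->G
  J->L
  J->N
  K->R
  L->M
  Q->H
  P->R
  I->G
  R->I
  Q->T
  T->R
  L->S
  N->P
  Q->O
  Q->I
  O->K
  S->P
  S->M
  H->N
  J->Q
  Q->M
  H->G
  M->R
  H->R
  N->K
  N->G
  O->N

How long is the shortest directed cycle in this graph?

3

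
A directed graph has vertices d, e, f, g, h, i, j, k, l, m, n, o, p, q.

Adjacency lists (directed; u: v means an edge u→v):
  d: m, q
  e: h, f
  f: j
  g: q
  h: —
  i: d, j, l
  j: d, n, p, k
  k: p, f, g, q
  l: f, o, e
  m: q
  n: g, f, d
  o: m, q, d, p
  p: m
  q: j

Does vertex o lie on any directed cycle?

No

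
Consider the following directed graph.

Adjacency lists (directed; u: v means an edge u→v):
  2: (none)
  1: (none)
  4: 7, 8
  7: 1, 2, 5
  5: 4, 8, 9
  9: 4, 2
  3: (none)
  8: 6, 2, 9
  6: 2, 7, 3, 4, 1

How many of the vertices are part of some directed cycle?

A vertex is on a directed cycle iff it belongs to a strongly connected component of size ≥ 2 (or has a self-loop).
The vertices on cycles are {4, 5, 6, 7, 8, 9} — 6 in total.

6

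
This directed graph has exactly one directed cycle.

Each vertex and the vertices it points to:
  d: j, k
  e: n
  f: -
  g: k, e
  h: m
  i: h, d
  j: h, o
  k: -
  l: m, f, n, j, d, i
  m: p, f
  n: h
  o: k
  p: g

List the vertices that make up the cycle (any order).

e, g, h, m, n, p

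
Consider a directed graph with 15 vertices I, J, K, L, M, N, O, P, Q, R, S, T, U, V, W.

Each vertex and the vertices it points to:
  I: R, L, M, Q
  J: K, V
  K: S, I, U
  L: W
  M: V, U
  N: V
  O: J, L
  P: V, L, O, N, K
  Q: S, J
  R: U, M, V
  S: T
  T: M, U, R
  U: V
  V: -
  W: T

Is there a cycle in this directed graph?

DFS with white/gray/black marking, starting from S:
S gray
  T gray
    M gray
      V gray
      V black
      U gray
        U→V: V black — skip
      U black
    M black
    T→U: U black — skip
    R gray
      R→U: U black — skip
      R→M: M black — skip
      R→V: V black — skip
    R black
  T black
S black
I gray
  I→R: R black — skip
  L gray
    W gray
      W→T: T black — skip
    W black
  L black
  I→M: M black — skip
  Q gray
    Q→S: S black — skip
    J gray
      K gray
        K→S: S black — skip
        K→I: I is gray → back edge
Back edge found, so a cycle exists: I → Q → J → K → I.

Yes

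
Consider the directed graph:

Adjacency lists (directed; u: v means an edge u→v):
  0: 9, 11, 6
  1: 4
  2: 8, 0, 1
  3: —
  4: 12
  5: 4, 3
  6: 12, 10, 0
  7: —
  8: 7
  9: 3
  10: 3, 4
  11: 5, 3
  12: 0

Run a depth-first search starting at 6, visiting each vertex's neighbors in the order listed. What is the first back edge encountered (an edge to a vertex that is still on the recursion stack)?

4→12

DFS from 6 (visiting each vertex's neighbors in the order listed); mark gray on enter, black on exit:
6 gray
  12 gray
    0 gray
      9 gray
        3 gray
        3 black
      9 black
      11 gray
        5 gray
          4 gray
            4→12: 12 is gray → back edge
First back edge: 4 → 12.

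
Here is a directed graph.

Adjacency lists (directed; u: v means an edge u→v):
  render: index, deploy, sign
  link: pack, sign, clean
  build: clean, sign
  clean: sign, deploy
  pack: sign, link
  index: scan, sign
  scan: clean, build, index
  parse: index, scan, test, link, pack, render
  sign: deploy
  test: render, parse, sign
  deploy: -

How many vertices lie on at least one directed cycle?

6

A vertex is on a directed cycle iff it belongs to a strongly connected component of size ≥ 2 (or has a self-loop).
The vertices on cycles are {link, pack, scan, test, index, parse} — 6 in total.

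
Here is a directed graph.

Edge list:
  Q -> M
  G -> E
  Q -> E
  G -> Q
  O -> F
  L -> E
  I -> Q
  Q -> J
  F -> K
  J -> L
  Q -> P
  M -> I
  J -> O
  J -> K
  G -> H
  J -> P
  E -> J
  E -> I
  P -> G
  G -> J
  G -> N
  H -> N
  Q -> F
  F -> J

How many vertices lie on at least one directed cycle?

A vertex is on a directed cycle iff it belongs to a strongly connected component of size ≥ 2 (or has a self-loop).
The vertices on cycles are {E, F, G, I, J, L, M, O, P, Q} — 10 in total.

10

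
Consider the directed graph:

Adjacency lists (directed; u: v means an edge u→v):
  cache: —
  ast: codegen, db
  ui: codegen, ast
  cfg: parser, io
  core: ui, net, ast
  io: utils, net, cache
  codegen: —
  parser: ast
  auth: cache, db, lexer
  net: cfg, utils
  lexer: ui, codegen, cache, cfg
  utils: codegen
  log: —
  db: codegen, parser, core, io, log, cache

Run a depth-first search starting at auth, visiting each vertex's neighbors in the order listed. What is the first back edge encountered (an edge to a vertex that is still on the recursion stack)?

ast->db

DFS from auth (visiting each vertex's neighbors in the order listed); mark gray on enter, black on exit:
auth gray
  cache gray
  cache black
  db gray
    codegen gray
    codegen black
    parser gray
      ast gray
        ast→codegen: codegen black — skip
        ast→db: db is gray → back edge
First back edge: ast → db.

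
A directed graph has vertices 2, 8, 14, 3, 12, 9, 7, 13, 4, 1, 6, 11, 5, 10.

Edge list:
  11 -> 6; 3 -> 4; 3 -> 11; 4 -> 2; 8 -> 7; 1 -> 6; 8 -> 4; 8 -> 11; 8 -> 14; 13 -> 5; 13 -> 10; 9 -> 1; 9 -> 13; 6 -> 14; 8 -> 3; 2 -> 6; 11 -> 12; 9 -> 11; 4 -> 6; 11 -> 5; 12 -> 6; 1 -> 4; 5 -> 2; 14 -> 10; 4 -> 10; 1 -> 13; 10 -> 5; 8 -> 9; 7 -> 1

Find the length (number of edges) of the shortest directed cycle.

For each vertex v, BFS finds the shortest path from v back to v.
The shortest such closed walk is 14 → 10 → 5 → 2 → 6 → 14, length 5.

5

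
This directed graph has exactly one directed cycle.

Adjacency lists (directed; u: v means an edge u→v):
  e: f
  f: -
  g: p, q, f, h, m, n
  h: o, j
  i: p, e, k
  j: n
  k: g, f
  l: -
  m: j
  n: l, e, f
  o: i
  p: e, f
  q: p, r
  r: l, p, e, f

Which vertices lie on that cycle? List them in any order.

g, h, i, k, o

DFS with gray/black marking from g:
g gray
  p gray
    e gray
      f gray
      f black
    e black
    p→f: f black — skip
  p black
  q gray
    q→p: p black — skip
    r gray
      l gray
      l black
      r→p: p black — skip
      r→e: e black — skip
      r→f: f black — skip
    r black
  q black
  g→f: f black — skip
  h gray
    o gray
      i gray
        i→p: p black — skip
        i→e: e black — skip
        k gray
          k→g: g is gray → back edge
Back edge closes the cycle g → h → o → i → k → g; its vertices are {g, h, i, k, o}.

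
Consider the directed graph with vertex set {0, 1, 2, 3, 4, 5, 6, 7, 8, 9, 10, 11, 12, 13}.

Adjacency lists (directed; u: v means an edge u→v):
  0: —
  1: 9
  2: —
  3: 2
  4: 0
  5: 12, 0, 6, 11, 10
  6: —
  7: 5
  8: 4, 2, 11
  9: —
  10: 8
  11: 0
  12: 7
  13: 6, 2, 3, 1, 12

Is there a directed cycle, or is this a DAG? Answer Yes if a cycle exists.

Yes

DFS with white/gray/black marking, starting from 13:
13 gray
  6 gray
  6 black
  2 gray
  2 black
  3 gray
    3→2: 2 black — skip
  3 black
  1 gray
    9 gray
    9 black
  1 black
  12 gray
    7 gray
      5 gray
        5→12: 12 is gray → back edge
Back edge found, so a cycle exists: 12 → 7 → 5 → 12.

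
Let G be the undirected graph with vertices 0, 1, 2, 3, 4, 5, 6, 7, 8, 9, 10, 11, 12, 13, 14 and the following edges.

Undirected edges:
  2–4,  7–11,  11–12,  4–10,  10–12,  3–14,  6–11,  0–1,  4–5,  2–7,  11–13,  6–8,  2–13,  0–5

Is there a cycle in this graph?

Yes

DFS, tracking each vertex's parent; an edge to a visited non-parent vertex closes a cycle.
Start from 13:
visit 13 (parent –)
  visit 2 (parent 13)
    visit 7 (parent 2)
      7–2: parent, skip
      visit 11 (parent 7)
        visit 12 (parent 11)
          visit 10 (parent 12)
            10–12: parent, skip
            visit 4 (parent 10)
              4–10: parent, skip
              visit 5 (parent 4)
                visit 0 (parent 5)
                  0–5: parent, skip
                  visit 1 (parent 0)
                    1–0: parent, skip
                5–4: parent, skip
              4–2: 2 visited and ≠ parent → cycle
Cycle: 2 – 7 – 11 – 12 – 10 – 4 – 2.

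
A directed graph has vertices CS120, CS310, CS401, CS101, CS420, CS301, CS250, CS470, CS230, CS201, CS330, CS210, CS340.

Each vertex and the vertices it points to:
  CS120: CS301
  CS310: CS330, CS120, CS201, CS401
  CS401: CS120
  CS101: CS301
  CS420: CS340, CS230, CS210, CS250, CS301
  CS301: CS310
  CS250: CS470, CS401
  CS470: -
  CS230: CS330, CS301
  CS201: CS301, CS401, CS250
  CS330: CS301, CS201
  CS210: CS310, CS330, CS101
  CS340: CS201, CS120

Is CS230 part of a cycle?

CS230 lies on a cycle iff there is a path from CS230 back to itself.
Exploring from CS230, it never reaches itself; equivalently, its strongly connected component is a singleton.

No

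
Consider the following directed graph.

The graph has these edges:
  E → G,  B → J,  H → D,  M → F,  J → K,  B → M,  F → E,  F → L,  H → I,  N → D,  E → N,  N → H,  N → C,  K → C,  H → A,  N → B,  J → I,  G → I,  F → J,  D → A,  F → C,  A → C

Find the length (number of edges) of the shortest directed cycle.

5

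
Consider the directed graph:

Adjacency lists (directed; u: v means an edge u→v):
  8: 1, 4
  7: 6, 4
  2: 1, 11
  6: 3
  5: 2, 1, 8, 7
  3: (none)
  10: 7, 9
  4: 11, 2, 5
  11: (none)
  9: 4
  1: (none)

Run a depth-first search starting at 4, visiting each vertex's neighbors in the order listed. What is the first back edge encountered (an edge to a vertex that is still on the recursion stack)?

8→4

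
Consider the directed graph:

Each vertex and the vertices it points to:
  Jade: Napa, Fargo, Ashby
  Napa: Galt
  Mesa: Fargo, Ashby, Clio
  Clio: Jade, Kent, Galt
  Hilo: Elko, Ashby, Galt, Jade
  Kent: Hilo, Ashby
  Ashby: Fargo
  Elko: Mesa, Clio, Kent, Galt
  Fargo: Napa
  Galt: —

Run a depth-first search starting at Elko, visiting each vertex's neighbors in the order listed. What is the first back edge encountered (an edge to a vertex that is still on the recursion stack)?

DFS from Elko (visiting each vertex's neighbors in the order listed); mark gray on enter, black on exit:
Elko gray
  Mesa gray
    Fargo gray
      Napa gray
        Galt gray
        Galt black
      Napa black
    Fargo black
    Ashby gray
      Ashby→Fargo: Fargo black — skip
    Ashby black
    Clio gray
      Jade gray
        Jade→Napa: Napa black — skip
        Jade→Fargo: Fargo black — skip
        Jade→Ashby: Ashby black — skip
      Jade black
      Kent gray
        Hilo gray
          Hilo→Elko: Elko is gray → back edge
First back edge: Hilo → Elko.

Hilo->Elko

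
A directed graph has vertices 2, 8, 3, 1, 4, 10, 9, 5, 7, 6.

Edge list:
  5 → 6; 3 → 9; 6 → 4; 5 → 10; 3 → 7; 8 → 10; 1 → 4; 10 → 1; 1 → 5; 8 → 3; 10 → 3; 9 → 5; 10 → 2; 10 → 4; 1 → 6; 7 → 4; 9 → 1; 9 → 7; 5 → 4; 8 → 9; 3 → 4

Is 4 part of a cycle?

No

4 lies on a cycle iff there is a path from 4 back to itself.
Exploring from 4, it never reaches itself; equivalently, its strongly connected component is a singleton.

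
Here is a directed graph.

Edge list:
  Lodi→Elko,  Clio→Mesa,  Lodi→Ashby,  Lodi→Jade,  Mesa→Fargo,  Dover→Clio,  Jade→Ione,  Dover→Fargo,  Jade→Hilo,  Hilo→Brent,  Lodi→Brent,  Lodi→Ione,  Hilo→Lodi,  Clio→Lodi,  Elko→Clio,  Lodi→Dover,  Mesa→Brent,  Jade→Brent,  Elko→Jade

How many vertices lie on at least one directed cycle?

6

A vertex is on a directed cycle iff it belongs to a strongly connected component of size ≥ 2 (or has a self-loop).
The vertices on cycles are {Clio, Elko, Hilo, Jade, Lodi, Dover} — 6 in total.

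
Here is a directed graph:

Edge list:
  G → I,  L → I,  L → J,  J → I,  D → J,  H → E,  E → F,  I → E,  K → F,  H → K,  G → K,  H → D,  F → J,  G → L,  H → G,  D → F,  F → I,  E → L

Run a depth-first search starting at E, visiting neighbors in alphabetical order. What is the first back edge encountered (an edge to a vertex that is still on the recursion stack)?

I→E

DFS from E (visiting neighbors in alphabetical order); mark gray on enter, black on exit:
E gray
  F gray
    I gray
      I→E: E is gray → back edge
First back edge: I → E.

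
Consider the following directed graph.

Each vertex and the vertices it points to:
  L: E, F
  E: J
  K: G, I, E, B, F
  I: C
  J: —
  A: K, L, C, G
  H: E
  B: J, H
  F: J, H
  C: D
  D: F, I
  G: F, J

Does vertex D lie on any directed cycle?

D is on a cycle iff D can reach itself via ≥1 edge.
D → I → C → D — yes.

Yes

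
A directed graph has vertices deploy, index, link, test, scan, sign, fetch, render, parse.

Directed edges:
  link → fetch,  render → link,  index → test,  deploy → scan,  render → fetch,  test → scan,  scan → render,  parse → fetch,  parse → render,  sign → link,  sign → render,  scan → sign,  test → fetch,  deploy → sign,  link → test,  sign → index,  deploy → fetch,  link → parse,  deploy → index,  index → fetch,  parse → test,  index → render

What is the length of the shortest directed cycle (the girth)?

3

For each vertex v, BFS finds the shortest path from v back to v.
The shortest such closed walk is link → parse → render → link, length 3.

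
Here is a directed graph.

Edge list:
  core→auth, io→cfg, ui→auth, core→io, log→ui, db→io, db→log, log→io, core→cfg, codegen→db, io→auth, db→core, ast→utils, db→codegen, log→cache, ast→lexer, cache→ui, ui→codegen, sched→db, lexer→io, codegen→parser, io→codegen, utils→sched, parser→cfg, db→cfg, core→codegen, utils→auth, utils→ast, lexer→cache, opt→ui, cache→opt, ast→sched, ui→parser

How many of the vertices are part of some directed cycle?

10

A vertex is on a directed cycle iff it belongs to a strongly connected component of size ≥ 2 (or has a self-loop).
The vertices on cycles are {db, io, ui, ast, log, opt, core, cache, utils, codegen} — 10 in total.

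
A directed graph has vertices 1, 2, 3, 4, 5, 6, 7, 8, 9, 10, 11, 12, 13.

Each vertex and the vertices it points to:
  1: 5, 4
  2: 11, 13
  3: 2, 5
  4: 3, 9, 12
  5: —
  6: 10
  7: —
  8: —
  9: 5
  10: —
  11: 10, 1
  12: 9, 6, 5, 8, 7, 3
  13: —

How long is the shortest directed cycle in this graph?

5

For each vertex v, BFS finds the shortest path from v back to v.
The shortest such closed walk is 4 → 3 → 2 → 11 → 1 → 4, length 5.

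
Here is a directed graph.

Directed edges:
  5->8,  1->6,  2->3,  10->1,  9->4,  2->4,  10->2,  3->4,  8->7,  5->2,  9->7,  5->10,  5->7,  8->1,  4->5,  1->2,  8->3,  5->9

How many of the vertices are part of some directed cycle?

8

A vertex is on a directed cycle iff it belongs to a strongly connected component of size ≥ 2 (or has a self-loop).
The vertices on cycles are {1, 2, 3, 4, 5, 8, 9, 10} — 8 in total.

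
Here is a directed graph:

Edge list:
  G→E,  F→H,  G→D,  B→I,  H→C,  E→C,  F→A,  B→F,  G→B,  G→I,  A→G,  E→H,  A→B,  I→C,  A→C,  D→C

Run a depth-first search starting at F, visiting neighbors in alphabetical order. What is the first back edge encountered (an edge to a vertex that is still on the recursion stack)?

B->F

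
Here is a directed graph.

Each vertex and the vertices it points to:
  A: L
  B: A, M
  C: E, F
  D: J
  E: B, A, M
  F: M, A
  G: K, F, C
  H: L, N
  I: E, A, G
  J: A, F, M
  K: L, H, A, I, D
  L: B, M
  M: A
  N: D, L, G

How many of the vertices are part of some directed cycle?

9

A vertex is on a directed cycle iff it belongs to a strongly connected component of size ≥ 2 (or has a self-loop).
The vertices on cycles are {A, B, G, H, I, K, L, M, N} — 9 in total.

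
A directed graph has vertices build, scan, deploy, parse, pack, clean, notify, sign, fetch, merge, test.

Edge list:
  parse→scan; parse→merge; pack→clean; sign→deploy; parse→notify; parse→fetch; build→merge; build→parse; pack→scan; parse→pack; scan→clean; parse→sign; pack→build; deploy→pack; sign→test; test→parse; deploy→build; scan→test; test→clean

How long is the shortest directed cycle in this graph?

For each vertex v, BFS finds the shortest path from v back to v.
The shortest such closed walk is parse → sign → test → parse, length 3.

3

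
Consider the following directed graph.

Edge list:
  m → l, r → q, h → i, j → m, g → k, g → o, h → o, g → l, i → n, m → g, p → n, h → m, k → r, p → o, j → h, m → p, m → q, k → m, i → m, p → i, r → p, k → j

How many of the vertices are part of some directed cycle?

8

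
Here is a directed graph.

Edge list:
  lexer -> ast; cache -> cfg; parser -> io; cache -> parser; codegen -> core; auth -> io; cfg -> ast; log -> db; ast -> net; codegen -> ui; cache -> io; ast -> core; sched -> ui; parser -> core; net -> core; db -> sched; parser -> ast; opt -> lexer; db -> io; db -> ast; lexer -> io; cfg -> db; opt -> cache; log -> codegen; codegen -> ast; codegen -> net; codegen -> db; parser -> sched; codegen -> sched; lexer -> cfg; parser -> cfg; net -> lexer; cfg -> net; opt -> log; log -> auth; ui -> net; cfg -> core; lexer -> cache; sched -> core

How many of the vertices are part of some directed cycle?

A vertex is on a directed cycle iff it belongs to a strongly connected component of size ≥ 2 (or has a self-loop).
The vertices on cycles are {db, ui, ast, cfg, net, cache, lexer, sched, parser} — 9 in total.

9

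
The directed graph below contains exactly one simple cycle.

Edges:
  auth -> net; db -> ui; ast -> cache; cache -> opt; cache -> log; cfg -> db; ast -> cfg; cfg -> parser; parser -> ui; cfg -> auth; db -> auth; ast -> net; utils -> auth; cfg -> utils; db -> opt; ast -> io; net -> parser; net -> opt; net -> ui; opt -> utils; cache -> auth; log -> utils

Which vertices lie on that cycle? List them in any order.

net, opt, auth, utils

DFS with gray/black marking from net:
net gray
  opt gray
    utils gray
      auth gray
        auth→net: net is gray → back edge
Back edge closes the cycle net → opt → utils → auth → net; its vertices are {net, opt, auth, utils}.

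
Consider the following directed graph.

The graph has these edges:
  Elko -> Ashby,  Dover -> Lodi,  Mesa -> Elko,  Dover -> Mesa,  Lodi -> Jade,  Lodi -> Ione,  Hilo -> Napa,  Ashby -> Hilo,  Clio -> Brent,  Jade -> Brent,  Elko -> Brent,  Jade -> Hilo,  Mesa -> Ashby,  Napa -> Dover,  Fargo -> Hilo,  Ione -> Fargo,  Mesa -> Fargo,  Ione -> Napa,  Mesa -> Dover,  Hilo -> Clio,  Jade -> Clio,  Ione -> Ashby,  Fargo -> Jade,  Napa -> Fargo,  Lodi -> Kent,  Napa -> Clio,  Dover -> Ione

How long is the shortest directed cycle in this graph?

2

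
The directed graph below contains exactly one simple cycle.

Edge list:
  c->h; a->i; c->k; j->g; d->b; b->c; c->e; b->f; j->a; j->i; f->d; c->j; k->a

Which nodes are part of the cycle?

b, d, f

DFS with gray/black marking from b:
b gray
  f gray
    d gray
      d→b: b is gray → back edge
Back edge closes the cycle b → f → d → b; its vertices are {b, d, f}.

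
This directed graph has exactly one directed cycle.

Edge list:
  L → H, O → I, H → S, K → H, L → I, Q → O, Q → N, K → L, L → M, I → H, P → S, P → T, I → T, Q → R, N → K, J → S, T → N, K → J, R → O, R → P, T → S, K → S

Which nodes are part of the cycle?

I, K, L, N, T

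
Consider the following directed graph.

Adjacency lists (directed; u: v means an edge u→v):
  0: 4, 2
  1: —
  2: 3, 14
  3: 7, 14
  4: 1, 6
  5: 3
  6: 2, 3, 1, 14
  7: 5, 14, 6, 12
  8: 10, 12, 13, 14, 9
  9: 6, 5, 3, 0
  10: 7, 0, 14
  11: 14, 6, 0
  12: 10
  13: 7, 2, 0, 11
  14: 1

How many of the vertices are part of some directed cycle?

9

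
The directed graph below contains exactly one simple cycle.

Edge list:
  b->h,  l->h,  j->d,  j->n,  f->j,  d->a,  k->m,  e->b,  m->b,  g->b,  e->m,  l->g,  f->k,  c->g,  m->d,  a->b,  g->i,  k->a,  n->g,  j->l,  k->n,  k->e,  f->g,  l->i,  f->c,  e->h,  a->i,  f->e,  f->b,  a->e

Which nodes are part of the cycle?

a, d, e, m

DFS with gray/black marking from m:
m gray
  b gray
    h gray
    h black
  b black
  d gray
    a gray
      i gray
      i black
      e gray
        e→m: m is gray → back edge
Back edge closes the cycle m → d → a → e → m; its vertices are {a, d, e, m}.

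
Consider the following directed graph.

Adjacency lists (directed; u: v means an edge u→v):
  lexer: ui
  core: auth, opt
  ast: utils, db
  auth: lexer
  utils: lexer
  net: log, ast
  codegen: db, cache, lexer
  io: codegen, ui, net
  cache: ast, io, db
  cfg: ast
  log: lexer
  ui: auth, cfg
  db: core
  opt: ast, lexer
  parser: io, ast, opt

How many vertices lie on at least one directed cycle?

A vertex is on a directed cycle iff it belongs to a strongly connected component of size ≥ 2 (or has a self-loop).
The vertices on cycles are {db, io, ui, ast, cfg, opt, auth, core, cache, lexer, utils, codegen} — 12 in total.

12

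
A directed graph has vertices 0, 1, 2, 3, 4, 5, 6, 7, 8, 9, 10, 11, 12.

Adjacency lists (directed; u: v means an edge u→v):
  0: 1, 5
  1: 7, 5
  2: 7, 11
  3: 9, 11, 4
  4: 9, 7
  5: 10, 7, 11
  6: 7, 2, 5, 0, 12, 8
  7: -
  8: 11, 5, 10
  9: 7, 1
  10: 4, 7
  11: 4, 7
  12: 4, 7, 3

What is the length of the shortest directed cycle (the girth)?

For each vertex v, BFS finds the shortest path from v back to v.
The shortest such closed walk is 9 → 1 → 5 → 11 → 4 → 9, length 5.

5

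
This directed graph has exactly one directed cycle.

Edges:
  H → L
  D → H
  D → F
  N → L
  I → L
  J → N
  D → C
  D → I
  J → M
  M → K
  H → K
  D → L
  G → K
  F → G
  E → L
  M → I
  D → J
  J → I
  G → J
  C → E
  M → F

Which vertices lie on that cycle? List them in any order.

DFS with gray/black marking from J:
J gray
  I gray
    L gray
    L black
  I black
  N gray
    N→L: L black — skip
  N black
  M gray
    K gray
    K black
    M→I: I black — skip
    F gray
      G gray
        G→K: K black — skip
        G→J: J is gray → back edge
Back edge closes the cycle J → M → F → G → J; its vertices are {F, G, J, M}.

F, G, J, M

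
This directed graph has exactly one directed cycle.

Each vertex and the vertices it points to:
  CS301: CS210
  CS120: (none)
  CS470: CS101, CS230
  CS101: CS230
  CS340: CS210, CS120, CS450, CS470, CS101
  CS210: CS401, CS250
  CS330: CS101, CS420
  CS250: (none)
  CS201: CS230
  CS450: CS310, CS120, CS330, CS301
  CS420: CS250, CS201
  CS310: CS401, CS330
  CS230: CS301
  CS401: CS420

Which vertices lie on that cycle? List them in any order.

CS201, CS210, CS230, CS301, CS401, CS420

DFS with gray/black marking from CS301:
CS301 gray
  CS210 gray
    CS401 gray
      CS420 gray
        CS250 gray
        CS250 black
        CS201 gray
          CS230 gray
            CS230→CS301: CS301 is gray → back edge
Back edge closes the cycle CS301 → CS210 → CS401 → CS420 → CS201 → CS230 → CS301; its vertices are {CS201, CS210, CS230, CS301, CS401, CS420}.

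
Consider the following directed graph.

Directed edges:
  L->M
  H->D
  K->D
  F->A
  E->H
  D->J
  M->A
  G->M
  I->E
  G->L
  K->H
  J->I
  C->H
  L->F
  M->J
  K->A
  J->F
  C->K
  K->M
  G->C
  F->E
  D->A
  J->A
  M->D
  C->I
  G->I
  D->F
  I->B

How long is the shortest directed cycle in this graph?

4

For each vertex v, BFS finds the shortest path from v back to v.
The shortest such closed walk is E → H → D → F → E, length 4.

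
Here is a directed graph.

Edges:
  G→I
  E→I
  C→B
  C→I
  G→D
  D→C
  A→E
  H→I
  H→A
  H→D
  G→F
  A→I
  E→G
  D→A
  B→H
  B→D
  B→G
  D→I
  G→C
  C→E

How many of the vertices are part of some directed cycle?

7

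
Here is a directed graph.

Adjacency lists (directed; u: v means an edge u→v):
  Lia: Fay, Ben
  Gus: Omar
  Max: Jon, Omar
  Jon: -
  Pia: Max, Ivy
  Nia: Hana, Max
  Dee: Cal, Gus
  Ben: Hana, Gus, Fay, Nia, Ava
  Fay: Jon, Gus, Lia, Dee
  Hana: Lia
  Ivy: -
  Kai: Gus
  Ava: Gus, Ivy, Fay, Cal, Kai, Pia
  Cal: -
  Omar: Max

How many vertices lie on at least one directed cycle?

A vertex is on a directed cycle iff it belongs to a strongly connected component of size ≥ 2 (or has a self-loop).
The vertices on cycles are {Ava, Ben, Fay, Lia, Max, Nia, Hana, Omar} — 8 in total.

8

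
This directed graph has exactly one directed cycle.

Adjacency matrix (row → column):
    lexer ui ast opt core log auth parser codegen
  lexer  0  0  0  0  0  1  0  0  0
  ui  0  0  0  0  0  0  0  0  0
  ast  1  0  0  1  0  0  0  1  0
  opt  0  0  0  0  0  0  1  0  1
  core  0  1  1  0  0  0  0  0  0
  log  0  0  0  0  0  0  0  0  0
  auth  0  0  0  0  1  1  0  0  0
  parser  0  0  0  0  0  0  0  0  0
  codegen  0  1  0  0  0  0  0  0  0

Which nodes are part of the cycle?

ast, opt, auth, core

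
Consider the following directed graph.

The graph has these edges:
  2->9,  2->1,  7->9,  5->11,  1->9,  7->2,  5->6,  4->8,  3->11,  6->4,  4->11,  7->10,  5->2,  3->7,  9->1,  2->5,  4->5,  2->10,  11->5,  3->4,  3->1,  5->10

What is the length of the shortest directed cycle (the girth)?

2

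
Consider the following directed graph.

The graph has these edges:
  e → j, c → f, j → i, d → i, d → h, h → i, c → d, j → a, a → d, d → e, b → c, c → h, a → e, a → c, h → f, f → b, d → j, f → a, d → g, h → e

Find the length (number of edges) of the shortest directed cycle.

3

For each vertex v, BFS finds the shortest path from v back to v.
The shortest such closed walk is c → f → a → c, length 3.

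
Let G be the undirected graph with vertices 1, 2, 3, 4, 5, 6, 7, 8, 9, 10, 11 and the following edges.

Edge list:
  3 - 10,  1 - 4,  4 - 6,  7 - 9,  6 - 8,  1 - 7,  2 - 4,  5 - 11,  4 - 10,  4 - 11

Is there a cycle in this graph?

DFS, tracking each vertex's parent; an edge to a visited non-parent vertex closes a cycle.
Start from 11:
visit 11 (parent –)
  visit 5 (parent 11)
    5–11: parent, skip
  visit 4 (parent 11)
    visit 6 (parent 4)
      6–4: parent, skip
      visit 8 (parent 6)
        8–6: parent, skip
    visit 10 (parent 4)
      visit 3 (parent 10)
        3–10: parent, skip
      10–4: parent, skip
    4–11: parent, skip
    visit 2 (parent 4)
      2–4: parent, skip
    visit 1 (parent 4)
      1–4: parent, skip
      visit 7 (parent 1)
        visit 9 (parent 7)
          9–7: parent, skip
        7–1: parent, skip
No non-parent visited neighbor found — the graph is a forest.

No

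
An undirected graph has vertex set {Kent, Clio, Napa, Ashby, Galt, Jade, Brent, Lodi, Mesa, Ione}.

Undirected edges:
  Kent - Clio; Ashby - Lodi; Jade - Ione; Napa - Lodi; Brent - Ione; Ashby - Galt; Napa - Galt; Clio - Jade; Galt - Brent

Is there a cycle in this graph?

Yes

DFS, tracking each vertex's parent; an edge to a visited non-parent vertex closes a cycle.
Start from Brent:
visit Brent (parent –)
  visit Ione (parent Brent)
    visit Jade (parent Ione)
      visit Clio (parent Jade)
        visit Kent (parent Clio)
          Kent–Clio: parent, skip
        Clio–Jade: parent, skip
      Jade–Ione: parent, skip
    Ione–Brent: parent, skip
  visit Galt (parent Brent)
    visit Ashby (parent Galt)
      Ashby–Galt: parent, skip
      visit Lodi (parent Ashby)
        Lodi–Ashby: parent, skip
        visit Napa (parent Lodi)
          Napa–Lodi: parent, skip
          Napa–Galt: Galt visited and ≠ parent → cycle
Cycle: Galt – Ashby – Lodi – Napa – Galt.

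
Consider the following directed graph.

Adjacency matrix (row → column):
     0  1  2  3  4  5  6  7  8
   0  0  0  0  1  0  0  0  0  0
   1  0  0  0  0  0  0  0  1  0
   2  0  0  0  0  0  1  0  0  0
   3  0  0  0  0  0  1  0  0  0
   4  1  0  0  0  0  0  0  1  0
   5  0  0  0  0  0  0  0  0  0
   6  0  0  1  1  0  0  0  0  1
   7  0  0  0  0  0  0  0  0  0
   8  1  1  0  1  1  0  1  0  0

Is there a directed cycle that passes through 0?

No

0 lies on a cycle iff there is a path from 0 back to itself.
Exploring from 0, it never reaches itself; equivalently, its strongly connected component is a singleton.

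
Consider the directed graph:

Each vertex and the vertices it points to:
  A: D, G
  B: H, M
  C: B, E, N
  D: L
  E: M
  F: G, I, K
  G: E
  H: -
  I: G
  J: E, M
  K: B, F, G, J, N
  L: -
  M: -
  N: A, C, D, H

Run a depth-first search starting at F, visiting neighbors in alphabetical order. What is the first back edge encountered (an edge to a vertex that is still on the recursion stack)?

K→F

DFS from F (visiting neighbors in alphabetical order); mark gray on enter, black on exit:
F gray
  G gray
    E gray
      M gray
      M black
    E black
  G black
  I gray
    I→G: G black — skip
  I black
  K gray
    B gray
      H gray
      H black
      B→M: M black — skip
    B black
    K→F: F is gray → back edge
First back edge: K → F.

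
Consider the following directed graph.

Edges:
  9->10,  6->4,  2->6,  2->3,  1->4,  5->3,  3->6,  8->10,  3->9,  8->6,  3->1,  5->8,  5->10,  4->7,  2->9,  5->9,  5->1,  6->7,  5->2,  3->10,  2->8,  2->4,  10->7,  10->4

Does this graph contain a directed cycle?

No

DFS with white/gray/black marking, starting from 4:
4 gray
  7 gray
  7 black
4 black
6 gray
  6→7: 7 black — skip
  6→4: 4 black — skip
6 black
1 gray
  1→4: 4 black — skip
1 black
9 gray
  10 gray
    10→4: 4 black — skip
    10→7: 7 black — skip
  10 black
9 black
5 gray
  5→1: 1 black — skip
  8 gray
    8→6: 6 black — skip
    8→10: 10 black — skip
  8 black
  5→9: 9 black — skip
  2 gray
    2→8: 8 black — skip
    2→6: 6 black — skip
    3 gray
      3→9: 9 black — skip
      3→1: 1 black — skip
      3→10: 10 black — skip
      3→6: 6 black — skip
    3 black
    2→4: 4 black — skip
    2→9: 9 black — skip
  2 black
  5→10: 10 black — skip
  5→3: 3 black — skip
5 black
Every edge goes to a white or black vertex — no back edge, so the graph is acyclic.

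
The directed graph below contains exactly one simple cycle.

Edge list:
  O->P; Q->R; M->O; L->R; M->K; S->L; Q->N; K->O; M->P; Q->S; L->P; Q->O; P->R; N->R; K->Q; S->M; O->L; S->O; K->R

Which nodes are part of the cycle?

DFS with gray/black marking from Q:
Q gray
  R gray
  R black
  S gray
    O gray
      L gray
        L→R: R black — skip
        P gray
          P→R: R black — skip
        P black
      L black
      O→P: P black — skip
    O black
    S→L: L black — skip
    M gray
      M→O: O black — skip
      M→P: P black — skip
      K gray
        K→O: O black — skip
        K→R: R black — skip
        K→Q: Q is gray → back edge
Back edge closes the cycle Q → S → M → K → Q; its vertices are {K, M, Q, S}.

K, M, Q, S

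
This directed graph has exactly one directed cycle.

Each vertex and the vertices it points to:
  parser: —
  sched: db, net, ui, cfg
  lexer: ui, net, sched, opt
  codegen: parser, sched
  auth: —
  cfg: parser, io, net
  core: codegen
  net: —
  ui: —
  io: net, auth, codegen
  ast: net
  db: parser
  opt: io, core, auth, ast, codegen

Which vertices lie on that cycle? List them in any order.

io, cfg, sched, codegen

DFS with gray/black marking from sched:
sched gray
  db gray
    parser gray
    parser black
  db black
  net gray
  net black
  ui gray
  ui black
  cfg gray
    cfg→parser: parser black — skip
    io gray
      io→net: net black — skip
      auth gray
      auth black
      codegen gray
        codegen→parser: parser black — skip
        codegen→sched: sched is gray → back edge
Back edge closes the cycle sched → cfg → io → codegen → sched; its vertices are {io, cfg, sched, codegen}.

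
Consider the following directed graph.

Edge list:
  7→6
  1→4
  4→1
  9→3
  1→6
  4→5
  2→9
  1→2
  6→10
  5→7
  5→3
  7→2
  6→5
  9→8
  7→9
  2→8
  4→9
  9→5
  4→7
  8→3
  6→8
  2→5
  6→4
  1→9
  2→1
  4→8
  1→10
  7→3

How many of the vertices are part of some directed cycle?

7

A vertex is on a directed cycle iff it belongs to a strongly connected component of size ≥ 2 (or has a self-loop).
The vertices on cycles are {1, 2, 4, 5, 6, 7, 9} — 7 in total.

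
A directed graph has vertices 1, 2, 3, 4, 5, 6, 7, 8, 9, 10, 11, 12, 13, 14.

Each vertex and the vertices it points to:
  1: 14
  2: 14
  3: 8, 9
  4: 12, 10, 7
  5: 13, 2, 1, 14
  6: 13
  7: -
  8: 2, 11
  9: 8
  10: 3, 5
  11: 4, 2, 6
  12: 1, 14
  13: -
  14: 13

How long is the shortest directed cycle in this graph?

For each vertex v, BFS finds the shortest path from v back to v.
The shortest such closed walk is 11 → 4 → 10 → 3 → 8 → 11, length 5.

5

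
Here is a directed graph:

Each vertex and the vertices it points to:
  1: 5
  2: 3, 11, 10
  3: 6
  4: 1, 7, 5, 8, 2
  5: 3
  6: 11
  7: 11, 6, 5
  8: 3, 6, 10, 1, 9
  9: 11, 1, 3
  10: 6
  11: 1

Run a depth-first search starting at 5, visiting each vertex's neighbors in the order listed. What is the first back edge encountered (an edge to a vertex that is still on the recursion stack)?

1->5

DFS from 5 (visiting each vertex's neighbors in the order listed); mark gray on enter, black on exit:
5 gray
  3 gray
    6 gray
      11 gray
        1 gray
          1→5: 5 is gray → back edge
First back edge: 1 → 5.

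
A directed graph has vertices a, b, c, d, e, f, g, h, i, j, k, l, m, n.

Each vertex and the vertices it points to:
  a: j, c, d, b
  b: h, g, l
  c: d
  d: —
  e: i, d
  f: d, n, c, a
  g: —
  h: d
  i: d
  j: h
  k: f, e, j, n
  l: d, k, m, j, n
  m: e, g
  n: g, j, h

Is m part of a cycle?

No

m lies on a cycle iff there is a path from m back to itself.
Exploring from m, it never reaches itself; equivalently, its strongly connected component is a singleton.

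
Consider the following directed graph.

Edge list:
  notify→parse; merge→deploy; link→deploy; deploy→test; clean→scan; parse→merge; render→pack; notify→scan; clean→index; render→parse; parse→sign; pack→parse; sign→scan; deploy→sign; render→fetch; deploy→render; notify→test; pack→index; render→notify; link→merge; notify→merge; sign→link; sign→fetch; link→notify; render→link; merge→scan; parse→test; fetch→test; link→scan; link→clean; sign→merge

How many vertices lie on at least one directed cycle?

A vertex is on a directed cycle iff it belongs to a strongly connected component of size ≥ 2 (or has a self-loop).
The vertices on cycles are {link, pack, sign, merge, parse, deploy, notify, render} — 8 in total.

8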